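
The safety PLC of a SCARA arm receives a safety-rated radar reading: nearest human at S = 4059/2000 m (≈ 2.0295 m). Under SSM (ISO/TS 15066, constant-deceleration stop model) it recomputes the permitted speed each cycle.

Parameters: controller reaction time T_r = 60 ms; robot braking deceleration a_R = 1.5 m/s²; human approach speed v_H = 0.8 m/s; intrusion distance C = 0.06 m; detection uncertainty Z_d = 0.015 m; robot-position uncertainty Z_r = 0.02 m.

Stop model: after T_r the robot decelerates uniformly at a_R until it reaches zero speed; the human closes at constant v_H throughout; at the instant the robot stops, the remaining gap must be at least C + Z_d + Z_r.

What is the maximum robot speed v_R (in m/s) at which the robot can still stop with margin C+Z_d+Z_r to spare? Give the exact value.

v_R_max = 33/20 m/s = 1.6500 m/s

collect terms ⇒ (1/3)·v_R² + (89/150)·v_R + (-3773/2000) = 0
  disc = (89/150)² − 4·(1/3)·(-3773/2000) = 16129/5625 ; √disc = 127/75
  v_R = (−(89/150) + 127/75) / (2·(1/3)) = 33/20 m/s
check:
T_s = v_R/a_R = (33/20)/(3/2) = 1.1000 s
robot in T_r: 1.6500·0.0600 = 0.0990 m
braking distance = 1.6500²/(2·1.5000) = 0.9075 m
human over T_r+T_s: 0.8000·(0.0600+1.1000) = 0.9280 m
C+Z_d+Z_r = 0.0600+0.0150+0.0200 = 0.0950 m
sum ≈ 0.0990+0.9075+0.9280+0.0950 ≈ 2.0295 m = S ✓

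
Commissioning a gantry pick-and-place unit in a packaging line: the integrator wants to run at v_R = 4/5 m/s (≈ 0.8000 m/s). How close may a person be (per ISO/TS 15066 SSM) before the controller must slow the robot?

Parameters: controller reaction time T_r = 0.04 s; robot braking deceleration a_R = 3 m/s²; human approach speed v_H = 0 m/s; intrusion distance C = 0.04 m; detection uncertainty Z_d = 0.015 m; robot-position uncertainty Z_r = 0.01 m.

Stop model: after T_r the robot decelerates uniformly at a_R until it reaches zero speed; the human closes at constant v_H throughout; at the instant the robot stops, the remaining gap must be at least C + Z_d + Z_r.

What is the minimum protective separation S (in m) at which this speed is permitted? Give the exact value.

S_min = 611/3000 m = 0.2037 m

braking lasts T_s = (4/5)/3 = 0.2667 s
robot covers v_R·T_r = 0.8000·0.0400 = 0.0320 m before braking
robot under decel: 0.8000²/(2·3.0000) = 0.1067 m
human over T_r+T_s: 0.0000·(0.0400+0.2667) = 0.0000 m
C+Z_d+Z_r = 0.0400+0.0150+0.0100 = 0.0650 m
S_min ≈ 0.0320+0.1067+0.0000+0.0650  ⇒  S_min = 611/3000 m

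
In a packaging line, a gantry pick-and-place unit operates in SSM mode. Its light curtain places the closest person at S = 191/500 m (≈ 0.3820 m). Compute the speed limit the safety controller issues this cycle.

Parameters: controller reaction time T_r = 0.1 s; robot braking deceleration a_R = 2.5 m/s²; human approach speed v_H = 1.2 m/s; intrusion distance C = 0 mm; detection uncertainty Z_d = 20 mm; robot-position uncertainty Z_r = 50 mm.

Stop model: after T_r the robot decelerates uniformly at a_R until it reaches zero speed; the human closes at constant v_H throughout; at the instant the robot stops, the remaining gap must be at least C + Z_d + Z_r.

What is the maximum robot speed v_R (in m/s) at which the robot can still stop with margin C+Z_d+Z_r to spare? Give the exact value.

collect terms ⇒ (1/5)·v_R² + (29/50)·v_R + (-24/125) = 0
  disc = (29/50)² − 4·(1/5)·(-24/125) = 49/100 ; √disc = 7/10
  v_R = (−(29/50) + 7/10) / (2·(1/5)) = 3/10 m/s
check:
stop time T_s = (3/10)/(5/2) = 0.1200 s
robot covers v_R·T_r = 0.3000·0.1000 = 0.0300 m before braking
robot covers 0.3000·0.1200 − ½·2.5000·0.1200² = 0.0180 m while stopping
human over T_r+T_s: 1.2000·(0.1000+0.1200) = 0.2640 m
C+Z_d+Z_r = 0.0000+0.0200+0.0500 = 0.0700 m
sum ≈ 0.0300+0.0180+0.2640+0.0700 ≈ 0.3820 m = S ✓

v_R_max = 3/10 m/s = 0.3000 m/s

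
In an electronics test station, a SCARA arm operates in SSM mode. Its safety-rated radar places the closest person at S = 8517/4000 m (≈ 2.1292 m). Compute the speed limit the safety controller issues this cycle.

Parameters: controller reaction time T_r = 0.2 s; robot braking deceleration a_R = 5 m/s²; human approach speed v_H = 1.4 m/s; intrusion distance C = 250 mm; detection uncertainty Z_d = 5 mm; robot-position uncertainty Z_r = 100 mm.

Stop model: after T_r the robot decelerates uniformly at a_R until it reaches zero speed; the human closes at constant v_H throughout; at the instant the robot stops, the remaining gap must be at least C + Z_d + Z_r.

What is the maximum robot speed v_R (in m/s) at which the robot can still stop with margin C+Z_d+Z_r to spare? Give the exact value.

v_R_max = 43/20 m/s = 2.1500 m/s

quadratic (1/10)·v² + (12/25)·v + (-5977/4000) = 0
  disc = (12/25)² − 4·(1/10)·(-5977/4000) = 8281/10000 ; √disc = 91/100
  v_R = (−(12/25) + 91/100) / (2·(1/10)) = 43/20 m/s
check:
braking lasts T_s = (43/20)/5 = 0.4300 s
robot in T_r: 2.1500·0.2000 = 0.4300 m
robot covers 2.1500·0.4300 − ½·5.0000·0.4300² = 0.4622 m while stopping
human over T_r+T_s: 1.4000·(0.2000+0.4300) = 0.8820 m
residual clearance needed = 0.2500+0.0050+0.1000 = 0.3550 m
sum ≈ 0.4300+0.4622+0.8820+0.3550 ≈ 2.1292 m = S ✓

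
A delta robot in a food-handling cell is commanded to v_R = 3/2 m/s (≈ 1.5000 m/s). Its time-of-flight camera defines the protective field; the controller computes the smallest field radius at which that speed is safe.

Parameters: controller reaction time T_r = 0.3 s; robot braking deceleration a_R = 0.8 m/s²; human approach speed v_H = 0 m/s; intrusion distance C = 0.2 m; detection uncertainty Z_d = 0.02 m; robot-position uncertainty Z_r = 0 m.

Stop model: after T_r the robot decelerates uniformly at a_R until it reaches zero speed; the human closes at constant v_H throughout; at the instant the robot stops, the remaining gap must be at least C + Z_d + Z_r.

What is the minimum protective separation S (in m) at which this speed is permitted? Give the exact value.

S_min = 1661/800 m = 2.0762 m

T_s = v_R/a_R = (3/2)/(4/5) = 1.8750 s
robot covers v_R·T_r = 1.5000·0.3000 = 0.4500 m before braking
braking distance = 1.5000²/(2·0.8000) = 1.4062 m
person approaches 0.0000·(0.3000+1.8750) = 0.0000 m
residual clearance needed = 0.2000+0.0200+0.0000 = 0.2200 m
S_min ≈ 0.4500+1.4062+0.0000+0.2200  ⇒  S_min = 1661/800 m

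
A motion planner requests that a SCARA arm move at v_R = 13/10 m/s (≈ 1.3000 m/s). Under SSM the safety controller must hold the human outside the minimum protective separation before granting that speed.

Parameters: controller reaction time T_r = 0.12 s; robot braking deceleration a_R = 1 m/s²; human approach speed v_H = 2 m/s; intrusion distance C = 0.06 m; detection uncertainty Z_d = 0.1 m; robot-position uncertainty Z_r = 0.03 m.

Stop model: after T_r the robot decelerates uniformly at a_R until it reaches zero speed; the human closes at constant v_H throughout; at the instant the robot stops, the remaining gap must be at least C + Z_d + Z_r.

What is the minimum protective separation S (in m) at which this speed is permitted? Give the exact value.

braking lasts T_s = (13/10)/1 = 1.3000 s
robot covers v_R·T_r = 1.3000·0.1200 = 0.1560 m before braking
robot covers 1.3000·1.3000 − ½·1.0000·1.3000² = 0.8450 m while stopping
person approaches 2.0000·(0.1200+1.3000) = 2.8400 m
margins: 0.0600+0.1000+0.0300 = 0.1900 m
S_min ≈ 0.1560+0.8450+2.8400+0.1900  ⇒  S_min = 4031/1000 m

S_min = 4031/1000 m = 4.0310 m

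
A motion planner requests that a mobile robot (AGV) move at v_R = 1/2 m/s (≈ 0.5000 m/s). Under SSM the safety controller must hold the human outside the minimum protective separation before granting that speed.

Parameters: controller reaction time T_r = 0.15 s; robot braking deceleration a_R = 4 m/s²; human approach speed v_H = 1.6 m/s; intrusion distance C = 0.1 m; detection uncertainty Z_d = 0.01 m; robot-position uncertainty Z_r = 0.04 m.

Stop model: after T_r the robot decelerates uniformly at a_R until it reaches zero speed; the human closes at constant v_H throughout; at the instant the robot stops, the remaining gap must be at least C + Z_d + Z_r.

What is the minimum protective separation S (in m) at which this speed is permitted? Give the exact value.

stop time T_s = (1/2)/4 = 0.1250 s
reaction-phase robot travel = 0.5000·0.1500 = 0.0750 m
braking distance = 0.5000²/(2·4.0000) = 0.0312 m
person approaches 1.6000·(0.1500+0.1250) = 0.4400 m
residual clearance needed = 0.1000+0.0100+0.0400 = 0.1500 m
S_min ≈ 0.0750+0.0312+0.4400+0.1500  ⇒  S_min = 557/800 m

S_min = 557/800 m = 0.6963 m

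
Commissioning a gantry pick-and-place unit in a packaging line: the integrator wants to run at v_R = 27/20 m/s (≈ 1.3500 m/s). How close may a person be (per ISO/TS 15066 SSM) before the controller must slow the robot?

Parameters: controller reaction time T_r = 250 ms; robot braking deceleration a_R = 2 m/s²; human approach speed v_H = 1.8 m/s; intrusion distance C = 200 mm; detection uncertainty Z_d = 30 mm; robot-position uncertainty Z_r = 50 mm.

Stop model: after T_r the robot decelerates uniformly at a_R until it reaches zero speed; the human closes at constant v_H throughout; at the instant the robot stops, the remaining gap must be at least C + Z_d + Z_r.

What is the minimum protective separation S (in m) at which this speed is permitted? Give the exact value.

S_min = 4381/1600 m = 2.7381 m

T_s = v_R/a_R = (27/20)/2 = 0.6750 s
robot in T_r: 1.3500·0.2500 = 0.3375 m
braking distance = 1.3500²/(2·2.0000) = 0.4556 m
human closes 1.8000·0.9250 = 1.6650 m
C+Z_d+Z_r = 0.2000+0.0300+0.0500 = 0.2800 m
S_min ≈ 0.3375+0.4556+1.6650+0.2800  ⇒  S_min = 4381/1600 m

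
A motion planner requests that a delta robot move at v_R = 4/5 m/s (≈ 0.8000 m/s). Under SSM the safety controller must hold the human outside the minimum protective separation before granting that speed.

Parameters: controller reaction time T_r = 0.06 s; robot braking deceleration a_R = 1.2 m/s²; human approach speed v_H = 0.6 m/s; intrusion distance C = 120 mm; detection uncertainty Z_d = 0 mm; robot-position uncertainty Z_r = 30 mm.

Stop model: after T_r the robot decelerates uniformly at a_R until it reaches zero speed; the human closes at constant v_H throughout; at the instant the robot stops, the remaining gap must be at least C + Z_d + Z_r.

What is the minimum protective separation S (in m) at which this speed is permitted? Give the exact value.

T_s = v_R/a_R = (4/5)/(6/5) = 0.6667 s
robot covers v_R·T_r = 0.8000·0.0600 = 0.0480 m before braking
robot covers 0.8000·0.6667 − ½·1.2000·0.6667² = 0.2667 m while stopping
person approaches 0.6000·(0.0600+0.6667) = 0.4360 m
margins: 0.1200+0.0000+0.0300 = 0.1500 m
S_min ≈ 0.0480+0.2667+0.4360+0.1500  ⇒  S_min = 1351/1500 m

S_min = 1351/1500 m = 0.9007 m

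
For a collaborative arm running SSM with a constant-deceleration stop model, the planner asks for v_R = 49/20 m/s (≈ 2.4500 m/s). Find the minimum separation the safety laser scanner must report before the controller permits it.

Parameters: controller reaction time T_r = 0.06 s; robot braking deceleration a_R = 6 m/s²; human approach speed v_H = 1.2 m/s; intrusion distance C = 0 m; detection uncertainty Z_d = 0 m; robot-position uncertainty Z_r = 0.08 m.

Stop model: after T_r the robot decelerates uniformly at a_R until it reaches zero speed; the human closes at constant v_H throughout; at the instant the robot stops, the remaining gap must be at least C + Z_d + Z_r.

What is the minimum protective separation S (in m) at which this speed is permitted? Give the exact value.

S_min = 30941/24000 m = 1.2892 m

braking lasts T_s = (49/20)/6 = 0.4083 s
robot covers v_R·T_r = 2.4500·0.0600 = 0.1470 m before braking
robot covers 2.4500·0.4083 − ½·6.0000·0.4083² = 0.5002 m while stopping
human closes 1.2000·0.4683 = 0.5620 m
margins: 0.0000+0.0000+0.0800 = 0.0800 m
S_min ≈ 0.1470+0.5002+0.5620+0.0800  ⇒  S_min = 30941/24000 m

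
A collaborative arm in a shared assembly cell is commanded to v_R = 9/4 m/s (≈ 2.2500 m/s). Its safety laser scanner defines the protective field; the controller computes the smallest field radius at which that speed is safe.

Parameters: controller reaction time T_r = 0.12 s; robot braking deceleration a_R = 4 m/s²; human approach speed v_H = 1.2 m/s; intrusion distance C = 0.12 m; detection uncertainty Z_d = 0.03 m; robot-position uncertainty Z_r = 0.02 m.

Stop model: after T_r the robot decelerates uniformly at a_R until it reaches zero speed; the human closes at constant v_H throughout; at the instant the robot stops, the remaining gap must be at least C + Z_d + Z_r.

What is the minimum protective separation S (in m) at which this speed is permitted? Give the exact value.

S_min = 30269/16000 m = 1.8918 m

braking lasts T_s = (9/4)/4 = 0.5625 s
robot in T_r: 2.2500·0.1200 = 0.2700 m
robot covers 2.2500·0.5625 − ½·4.0000·0.5625² = 0.6328 m while stopping
person approaches 1.2000·(0.1200+0.5625) = 0.8190 m
residual clearance needed = 0.1200+0.0300+0.0200 = 0.1700 m
S_min ≈ 0.2700+0.6328+0.8190+0.1700  ⇒  S_min = 30269/16000 m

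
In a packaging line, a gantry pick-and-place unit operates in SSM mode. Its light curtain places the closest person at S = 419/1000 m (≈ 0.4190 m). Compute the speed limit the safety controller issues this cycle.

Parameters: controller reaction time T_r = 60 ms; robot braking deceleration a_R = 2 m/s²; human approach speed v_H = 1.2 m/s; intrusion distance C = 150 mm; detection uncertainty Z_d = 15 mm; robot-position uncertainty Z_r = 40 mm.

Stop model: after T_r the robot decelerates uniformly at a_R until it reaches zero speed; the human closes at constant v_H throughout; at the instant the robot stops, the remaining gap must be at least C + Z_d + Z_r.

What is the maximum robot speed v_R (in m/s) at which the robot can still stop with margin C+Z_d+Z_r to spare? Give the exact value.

v_R_max = 1/5 m/s = 0.2000 m/s

collect terms ⇒ (1/4)·v_R² + (33/50)·v_R + (-71/500) = 0
  disc = (33/50)² − 4·(1/4)·(-71/500) = 361/625 ; √disc = 19/25
  v_R = (−(33/50) + 19/25) / (2·(1/4)) = 1/5 m/s
check:
stop time T_s = (1/5)/2 = 0.1000 s
reaction-phase robot travel = 0.2000·0.0600 = 0.0120 m
robot under decel: 0.2000²/(2·2.0000) = 0.0100 m
human over T_r+T_s: 1.2000·(0.0600+0.1000) = 0.1920 m
residual clearance needed = 0.1500+0.0150+0.0400 = 0.2050 m
sum ≈ 0.0120+0.0100+0.1920+0.2050 ≈ 0.4190 m = S ✓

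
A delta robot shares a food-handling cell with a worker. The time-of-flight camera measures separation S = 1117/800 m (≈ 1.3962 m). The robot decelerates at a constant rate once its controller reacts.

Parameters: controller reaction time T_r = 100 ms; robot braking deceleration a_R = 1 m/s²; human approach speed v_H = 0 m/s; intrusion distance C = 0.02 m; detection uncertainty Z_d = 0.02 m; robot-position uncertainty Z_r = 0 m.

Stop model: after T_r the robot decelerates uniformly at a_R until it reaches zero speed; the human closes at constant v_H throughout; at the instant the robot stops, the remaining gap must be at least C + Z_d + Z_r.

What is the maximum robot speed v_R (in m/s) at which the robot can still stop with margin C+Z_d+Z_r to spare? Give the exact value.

v_R_max = 31/20 m/s = 1.5500 m/s

collect terms ⇒ (1/2)·v_R² + (1/10)·v_R + (-217/160) = 0
  disc = (1/10)² − 4·(1/2)·(-217/160) = 1089/400 ; √disc = 33/20
  v_R = (−(1/10) + 33/20) / (2·(1/2)) = 31/20 m/s
check:
stop time T_s = (31/20)/1 = 1.5500 s
robot in T_r: 1.5500·0.1000 = 0.1550 m
robot covers 1.5500·1.5500 − ½·1.0000·1.5500² = 1.2012 m while stopping
human closes 0.0000·1.6500 = 0.0000 m
residual clearance needed = 0.0200+0.0200+0.0000 = 0.0400 m
sum ≈ 0.1550+1.2012+0.0000+0.0400 ≈ 1.3962 m = S ✓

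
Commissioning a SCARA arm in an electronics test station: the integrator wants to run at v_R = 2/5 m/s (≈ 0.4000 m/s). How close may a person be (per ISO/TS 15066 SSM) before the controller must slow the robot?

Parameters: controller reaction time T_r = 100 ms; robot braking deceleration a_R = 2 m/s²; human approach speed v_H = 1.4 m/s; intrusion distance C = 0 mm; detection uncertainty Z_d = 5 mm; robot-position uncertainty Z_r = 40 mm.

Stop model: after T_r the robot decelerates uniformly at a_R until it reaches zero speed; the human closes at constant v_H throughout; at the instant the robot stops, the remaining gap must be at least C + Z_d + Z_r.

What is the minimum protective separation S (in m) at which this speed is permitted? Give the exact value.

S_min = 109/200 m = 0.5450 m

braking lasts T_s = (2/5)/2 = 0.2000 s
reaction-phase robot travel = 0.4000·0.1000 = 0.0400 m
robot covers 0.4000·0.2000 − ½·2.0000·0.2000² = 0.0400 m while stopping
human closes 1.4000·0.3000 = 0.4200 m
residual clearance needed = 0.0000+0.0050+0.0400 = 0.0450 m
S_min ≈ 0.0400+0.0400+0.4200+0.0450  ⇒  S_min = 109/200 m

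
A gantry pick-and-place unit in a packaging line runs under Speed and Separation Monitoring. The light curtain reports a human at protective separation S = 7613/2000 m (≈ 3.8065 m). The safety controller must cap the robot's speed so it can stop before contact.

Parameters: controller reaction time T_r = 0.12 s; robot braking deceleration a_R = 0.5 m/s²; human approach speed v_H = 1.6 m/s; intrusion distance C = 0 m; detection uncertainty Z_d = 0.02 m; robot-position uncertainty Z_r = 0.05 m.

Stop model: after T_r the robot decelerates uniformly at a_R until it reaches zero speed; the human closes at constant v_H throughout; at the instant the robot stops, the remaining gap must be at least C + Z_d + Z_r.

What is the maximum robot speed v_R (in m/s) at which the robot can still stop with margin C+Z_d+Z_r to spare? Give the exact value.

collect terms ⇒ (1)·v_R² + (83/25)·v_R + (-7089/2000) = 0
  disc = (83/25)² − 4·(1)·(-7089/2000) = 63001/2500 ; √disc = 251/50
  v_R = (−(83/25) + 251/50) / (2·(1)) = 17/20 m/s
check:
T_s = v_R/a_R = (17/20)/(1/2) = 1.7000 s
robot in T_r: 0.8500·0.1200 = 0.1020 m
robot covers 0.8500·1.7000 − ½·0.5000·1.7000² = 0.7225 m while stopping
human closes 1.6000·1.8200 = 2.9120 m
residual clearance needed = 0.0000+0.0200+0.0500 = 0.0700 m
sum ≈ 0.1020+0.7225+2.9120+0.0700 ≈ 3.8065 m = S ✓

v_R_max = 17/20 m/s = 0.8500 m/s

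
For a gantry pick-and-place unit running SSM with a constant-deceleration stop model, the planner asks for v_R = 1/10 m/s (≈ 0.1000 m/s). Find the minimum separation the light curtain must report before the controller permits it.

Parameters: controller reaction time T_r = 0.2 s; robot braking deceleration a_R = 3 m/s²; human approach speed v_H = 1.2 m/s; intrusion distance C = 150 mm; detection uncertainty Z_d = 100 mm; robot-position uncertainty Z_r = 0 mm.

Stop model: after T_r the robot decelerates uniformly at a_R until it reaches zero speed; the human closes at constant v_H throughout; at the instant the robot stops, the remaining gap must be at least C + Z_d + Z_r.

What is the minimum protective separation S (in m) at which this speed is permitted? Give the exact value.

stop time T_s = (1/10)/3 = 0.0333 s
reaction-phase robot travel = 0.1000·0.2000 = 0.0200 m
robot covers 0.1000·0.0333 − ½·3.0000·0.0333² = 0.0017 m while stopping
human over T_r+T_s: 1.2000·(0.2000+0.0333) = 0.2800 m
C+Z_d+Z_r = 0.1500+0.1000+0.0000 = 0.2500 m
S_min ≈ 0.0200+0.0017+0.2800+0.2500  ⇒  S_min = 331/600 m

S_min = 331/600 m = 0.5517 m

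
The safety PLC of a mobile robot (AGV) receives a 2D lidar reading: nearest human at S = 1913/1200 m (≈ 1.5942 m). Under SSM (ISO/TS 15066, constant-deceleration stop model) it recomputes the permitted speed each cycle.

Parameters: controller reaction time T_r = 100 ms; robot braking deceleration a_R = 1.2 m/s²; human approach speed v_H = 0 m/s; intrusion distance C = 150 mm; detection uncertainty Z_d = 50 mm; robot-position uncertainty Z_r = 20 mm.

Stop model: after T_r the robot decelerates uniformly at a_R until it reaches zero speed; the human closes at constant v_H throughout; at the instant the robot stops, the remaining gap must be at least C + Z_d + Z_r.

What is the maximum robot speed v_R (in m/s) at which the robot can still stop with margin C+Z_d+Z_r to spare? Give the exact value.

v_R_max = 17/10 m/s = 1.7000 m/s

collect terms ⇒ (5/12)·v_R² + (1/10)·v_R + (-1649/1200) = 0
  disc = (1/10)² − 4·(5/12)·(-1649/1200) = 8281/3600 ; √disc = 91/60
  v_R = (−(1/10) + 91/60) / (2·(5/12)) = 17/10 m/s
check:
T_s = v_R/a_R = (17/10)/(6/5) = 1.4167 s
robot in T_r: 1.7000·0.1000 = 0.1700 m
robot covers 1.7000·1.4167 − ½·1.2000·1.4167² = 1.2042 m while stopping
human closes 0.0000·1.5167 = 0.0000 m
C+Z_d+Z_r = 0.1500+0.0500+0.0200 = 0.2200 m
sum ≈ 0.1700+1.2042+0.0000+0.2200 ≈ 1.5942 m = S ✓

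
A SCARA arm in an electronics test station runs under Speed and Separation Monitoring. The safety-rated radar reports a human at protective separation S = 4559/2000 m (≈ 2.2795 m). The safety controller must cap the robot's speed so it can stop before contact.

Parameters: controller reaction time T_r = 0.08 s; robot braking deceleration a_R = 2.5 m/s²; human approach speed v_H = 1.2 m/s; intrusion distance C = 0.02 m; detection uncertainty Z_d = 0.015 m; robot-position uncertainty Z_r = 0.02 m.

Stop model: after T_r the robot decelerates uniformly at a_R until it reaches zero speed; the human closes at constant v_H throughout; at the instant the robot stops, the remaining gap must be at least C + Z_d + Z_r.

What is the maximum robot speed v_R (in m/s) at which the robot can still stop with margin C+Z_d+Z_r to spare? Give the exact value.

v_R_max = 43/20 m/s = 2.1500 m/s

quadratic (1/5)·v² + (14/25)·v + (-4257/2000) = 0
  disc = (14/25)² − 4·(1/5)·(-4257/2000) = 5041/2500 ; √disc = 71/50
  v_R = (−(14/25) + 71/50) / (2·(1/5)) = 43/20 m/s
check:
braking lasts T_s = (43/20)/(5/2) = 0.8600 s
robot in T_r: 2.1500·0.0800 = 0.1720 m
robot under decel: 2.1500²/(2·2.5000) = 0.9245 m
human closes 1.2000·0.9400 = 1.1280 m
residual clearance needed = 0.0200+0.0150+0.0200 = 0.0550 m
sum ≈ 0.1720+0.9245+1.1280+0.0550 ≈ 2.2795 m = S ✓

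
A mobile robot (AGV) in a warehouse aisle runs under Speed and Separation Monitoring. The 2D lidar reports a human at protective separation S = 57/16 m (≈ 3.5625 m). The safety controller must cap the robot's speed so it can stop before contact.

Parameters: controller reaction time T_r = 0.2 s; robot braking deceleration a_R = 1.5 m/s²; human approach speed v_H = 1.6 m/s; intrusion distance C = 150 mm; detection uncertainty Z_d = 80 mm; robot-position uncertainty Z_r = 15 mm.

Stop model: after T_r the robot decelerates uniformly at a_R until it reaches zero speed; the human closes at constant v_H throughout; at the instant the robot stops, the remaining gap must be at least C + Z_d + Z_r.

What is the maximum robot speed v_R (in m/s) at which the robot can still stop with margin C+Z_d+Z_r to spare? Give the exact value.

v_R_max = 33/20 m/s = 1.6500 m/s

quadratic (1/3)·v² + (19/15)·v + (-1199/400) = 0
  disc = (19/15)² − 4·(1/3)·(-1199/400) = 5041/900 ; √disc = 71/30
  v_R = (−(19/15) + 71/30) / (2·(1/3)) = 33/20 m/s
check:
stop time T_s = (33/20)/(3/2) = 1.1000 s
reaction-phase robot travel = 1.6500·0.2000 = 0.3300 m
robot under decel: 1.6500²/(2·1.5000) = 0.9075 m
human closes 1.6000·1.3000 = 2.0800 m
C+Z_d+Z_r = 0.1500+0.0800+0.0150 = 0.2450 m
sum ≈ 0.3300+0.9075+2.0800+0.2450 ≈ 3.5625 m = S ✓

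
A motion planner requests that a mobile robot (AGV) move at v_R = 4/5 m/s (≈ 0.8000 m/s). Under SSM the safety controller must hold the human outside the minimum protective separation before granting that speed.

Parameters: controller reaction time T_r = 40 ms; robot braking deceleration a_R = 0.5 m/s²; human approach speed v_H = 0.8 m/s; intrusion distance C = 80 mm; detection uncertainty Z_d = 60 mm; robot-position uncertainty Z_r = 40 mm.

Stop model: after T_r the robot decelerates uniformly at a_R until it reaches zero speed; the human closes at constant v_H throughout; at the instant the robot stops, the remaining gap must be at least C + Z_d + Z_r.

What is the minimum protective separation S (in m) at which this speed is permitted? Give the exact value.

S_min = 541/250 m = 2.1640 m

braking lasts T_s = (4/5)/(1/2) = 1.6000 s
reaction-phase robot travel = 0.8000·0.0400 = 0.0320 m
robot covers 0.8000·1.6000 − ½·0.5000·1.6000² = 0.6400 m while stopping
human closes 0.8000·1.6400 = 1.3120 m
margins: 0.0800+0.0600+0.0400 = 0.1800 m
S_min ≈ 0.0320+0.6400+1.3120+0.1800  ⇒  S_min = 541/250 m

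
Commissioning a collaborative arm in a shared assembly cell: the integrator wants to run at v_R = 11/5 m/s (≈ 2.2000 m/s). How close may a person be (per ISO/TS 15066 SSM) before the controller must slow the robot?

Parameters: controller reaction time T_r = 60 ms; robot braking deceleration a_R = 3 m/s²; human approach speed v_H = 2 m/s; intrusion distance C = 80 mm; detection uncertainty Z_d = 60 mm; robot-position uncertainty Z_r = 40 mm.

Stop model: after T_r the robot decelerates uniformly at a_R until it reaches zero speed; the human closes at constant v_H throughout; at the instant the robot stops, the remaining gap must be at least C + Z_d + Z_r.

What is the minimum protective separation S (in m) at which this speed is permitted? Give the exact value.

stop time T_s = (11/5)/3 = 0.7333 s
reaction-phase robot travel = 2.2000·0.0600 = 0.1320 m
robot under decel: 2.2000²/(2·3.0000) = 0.8067 m
human over T_r+T_s: 2.0000·(0.0600+0.7333) = 1.5867 m
residual clearance needed = 0.0800+0.0600+0.0400 = 0.1800 m
S_min ≈ 0.1320+0.8067+1.5867+0.1800  ⇒  S_min = 2029/750 m

S_min = 2029/750 m = 2.7053 m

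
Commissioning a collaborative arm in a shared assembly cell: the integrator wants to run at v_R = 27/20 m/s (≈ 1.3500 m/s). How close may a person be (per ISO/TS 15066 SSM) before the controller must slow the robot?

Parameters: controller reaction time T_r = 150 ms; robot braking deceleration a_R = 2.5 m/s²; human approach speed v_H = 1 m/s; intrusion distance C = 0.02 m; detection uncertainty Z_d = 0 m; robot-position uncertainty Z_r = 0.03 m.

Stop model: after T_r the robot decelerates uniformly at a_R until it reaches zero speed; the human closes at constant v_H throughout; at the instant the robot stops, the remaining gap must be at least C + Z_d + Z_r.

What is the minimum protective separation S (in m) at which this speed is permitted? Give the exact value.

T_s = v_R/a_R = (27/20)/(5/2) = 0.5400 s
reaction-phase robot travel = 1.3500·0.1500 = 0.2025 m
robot under decel: 1.3500²/(2·2.5000) = 0.3645 m
person approaches 1.0000·(0.1500+0.5400) = 0.6900 m
residual clearance needed = 0.0200+0.0000+0.0300 = 0.0500 m
S_min ≈ 0.2025+0.3645+0.6900+0.0500  ⇒  S_min = 1307/1000 m

S_min = 1307/1000 m = 1.3070 m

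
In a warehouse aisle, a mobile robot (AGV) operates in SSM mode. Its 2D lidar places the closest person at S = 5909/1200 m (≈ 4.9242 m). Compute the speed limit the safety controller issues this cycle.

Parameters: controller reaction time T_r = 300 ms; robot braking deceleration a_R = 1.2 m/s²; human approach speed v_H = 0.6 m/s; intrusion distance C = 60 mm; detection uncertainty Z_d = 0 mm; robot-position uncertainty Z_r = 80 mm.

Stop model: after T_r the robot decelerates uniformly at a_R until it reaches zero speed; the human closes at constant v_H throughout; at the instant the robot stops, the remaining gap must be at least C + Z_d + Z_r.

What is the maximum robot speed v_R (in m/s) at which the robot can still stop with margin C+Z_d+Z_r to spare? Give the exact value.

v_R_max = 5/2 m/s = 2.5000 m/s

at the boundary: (5/12)·v² + (4/5)·v + (-221/48) = 0
  disc = (4/5)² − 4·(5/12)·(-221/48) = 29929/3600 ; √disc = 173/60
  v_R = (−(4/5) + 173/60) / (2·(5/12)) = 5/2 m/s
check:
T_s = v_R/a_R = (5/2)/(6/5) = 2.0833 s
robot in T_r: 2.5000·0.3000 = 0.7500 m
braking distance = 2.5000²/(2·1.2000) = 2.6042 m
human over T_r+T_s: 0.6000·(0.3000+2.0833) = 1.4300 m
C+Z_d+Z_r = 0.0600+0.0000+0.0800 = 0.1400 m
sum ≈ 0.7500+2.6042+1.4300+0.1400 ≈ 4.9242 m = S ✓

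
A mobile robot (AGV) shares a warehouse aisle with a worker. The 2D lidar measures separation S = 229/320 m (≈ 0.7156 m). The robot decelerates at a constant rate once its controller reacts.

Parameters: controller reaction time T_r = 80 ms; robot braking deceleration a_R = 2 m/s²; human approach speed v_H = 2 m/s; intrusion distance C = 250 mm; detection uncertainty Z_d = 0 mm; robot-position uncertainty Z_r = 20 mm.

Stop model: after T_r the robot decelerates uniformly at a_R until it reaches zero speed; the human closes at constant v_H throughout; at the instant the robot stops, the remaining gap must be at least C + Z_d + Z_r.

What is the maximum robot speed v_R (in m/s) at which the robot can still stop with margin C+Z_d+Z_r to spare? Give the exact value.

v_R_max = 1/4 m/s = 0.2500 m/s

collect terms ⇒ (1/4)·v_R² + (27/25)·v_R + (-457/1600) = 0
  disc = (27/25)² − 4·(1/4)·(-457/1600) = 58081/40000 ; √disc = 241/200
  v_R = (−(27/25) + 241/200) / (2·(1/4)) = 1/4 m/s
check:
braking lasts T_s = (1/4)/2 = 0.1250 s
reaction-phase robot travel = 0.2500·0.0800 = 0.0200 m
braking distance = 0.2500²/(2·2.0000) = 0.0156 m
person approaches 2.0000·(0.0800+0.1250) = 0.4100 m
margins: 0.2500+0.0000+0.0200 = 0.2700 m
sum ≈ 0.0200+0.0156+0.4100+0.2700 ≈ 0.7156 m = S ✓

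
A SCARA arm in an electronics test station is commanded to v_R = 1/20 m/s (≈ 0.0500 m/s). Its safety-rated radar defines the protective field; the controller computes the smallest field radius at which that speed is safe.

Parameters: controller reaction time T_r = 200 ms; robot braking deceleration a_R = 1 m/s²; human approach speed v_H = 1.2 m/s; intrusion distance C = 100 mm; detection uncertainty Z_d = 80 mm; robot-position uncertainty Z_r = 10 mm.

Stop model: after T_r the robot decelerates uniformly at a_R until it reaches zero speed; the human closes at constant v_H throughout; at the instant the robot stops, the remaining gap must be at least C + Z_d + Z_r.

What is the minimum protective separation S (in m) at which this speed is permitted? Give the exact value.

braking lasts T_s = (1/20)/1 = 0.0500 s
robot covers v_R·T_r = 0.0500·0.2000 = 0.0100 m before braking
braking distance = 0.0500²/(2·1.0000) = 0.0013 m
human closes 1.2000·0.2500 = 0.3000 m
margins: 0.1000+0.0800+0.0100 = 0.1900 m
S_min ≈ 0.0100+0.0013+0.3000+0.1900  ⇒  S_min = 401/800 m

S_min = 401/800 m = 0.5012 m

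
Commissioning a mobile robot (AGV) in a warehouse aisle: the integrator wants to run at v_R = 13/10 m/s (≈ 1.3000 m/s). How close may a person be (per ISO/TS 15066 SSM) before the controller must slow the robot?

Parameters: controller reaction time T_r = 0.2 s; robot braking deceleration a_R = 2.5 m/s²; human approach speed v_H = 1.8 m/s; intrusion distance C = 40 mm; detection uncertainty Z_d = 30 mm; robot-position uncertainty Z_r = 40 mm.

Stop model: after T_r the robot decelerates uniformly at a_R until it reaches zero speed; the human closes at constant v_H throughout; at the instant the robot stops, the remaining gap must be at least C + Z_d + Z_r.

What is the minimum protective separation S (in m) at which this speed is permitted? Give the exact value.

S_min = 501/250 m = 2.0040 m

braking lasts T_s = (13/10)/(5/2) = 0.5200 s
robot in T_r: 1.3000·0.2000 = 0.2600 m
robot under decel: 1.3000²/(2·2.5000) = 0.3380 m
human over T_r+T_s: 1.8000·(0.2000+0.5200) = 1.2960 m
residual clearance needed = 0.0400+0.0300+0.0400 = 0.1100 m
S_min ≈ 0.2600+0.3380+1.2960+0.1100  ⇒  S_min = 501/250 m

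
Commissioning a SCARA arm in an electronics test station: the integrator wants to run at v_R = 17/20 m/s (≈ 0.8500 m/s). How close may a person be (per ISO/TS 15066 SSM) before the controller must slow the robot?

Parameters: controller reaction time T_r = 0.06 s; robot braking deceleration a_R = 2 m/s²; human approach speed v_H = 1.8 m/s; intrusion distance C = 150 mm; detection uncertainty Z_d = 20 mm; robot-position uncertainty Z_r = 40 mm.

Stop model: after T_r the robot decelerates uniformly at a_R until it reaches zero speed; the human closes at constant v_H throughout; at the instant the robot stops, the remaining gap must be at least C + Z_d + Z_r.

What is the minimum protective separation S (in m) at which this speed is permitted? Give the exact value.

braking lasts T_s = (17/20)/2 = 0.4250 s
robot covers v_R·T_r = 0.8500·0.0600 = 0.0510 m before braking
braking distance = 0.8500²/(2·2.0000) = 0.1806 m
human closes 1.8000·0.4850 = 0.8730 m
C+Z_d+Z_r = 0.1500+0.0200+0.0400 = 0.2100 m
S_min ≈ 0.0510+0.1806+0.8730+0.2100  ⇒  S_min = 10517/8000 m

S_min = 10517/8000 m = 1.3146 m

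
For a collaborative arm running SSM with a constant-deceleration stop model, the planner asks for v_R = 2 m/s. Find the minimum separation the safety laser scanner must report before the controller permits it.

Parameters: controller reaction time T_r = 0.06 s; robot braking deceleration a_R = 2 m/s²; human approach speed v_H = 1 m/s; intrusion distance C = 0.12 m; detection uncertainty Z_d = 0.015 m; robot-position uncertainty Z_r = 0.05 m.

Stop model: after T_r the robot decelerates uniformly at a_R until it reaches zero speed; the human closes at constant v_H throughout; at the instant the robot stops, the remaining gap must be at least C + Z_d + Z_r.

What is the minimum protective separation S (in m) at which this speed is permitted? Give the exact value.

S_min = 473/200 m = 2.3650 m

T_s = v_R/a_R = 2/2 = 1.0000 s
robot in T_r: 2.0000·0.0600 = 0.1200 m
robot under decel: 2.0000²/(2·2.0000) = 1.0000 m
human over T_r+T_s: 1.0000·(0.0600+1.0000) = 1.0600 m
C+Z_d+Z_r = 0.1200+0.0150+0.0500 = 0.1850 m
S_min ≈ 0.1200+1.0000+1.0600+0.1850  ⇒  S_min = 473/200 m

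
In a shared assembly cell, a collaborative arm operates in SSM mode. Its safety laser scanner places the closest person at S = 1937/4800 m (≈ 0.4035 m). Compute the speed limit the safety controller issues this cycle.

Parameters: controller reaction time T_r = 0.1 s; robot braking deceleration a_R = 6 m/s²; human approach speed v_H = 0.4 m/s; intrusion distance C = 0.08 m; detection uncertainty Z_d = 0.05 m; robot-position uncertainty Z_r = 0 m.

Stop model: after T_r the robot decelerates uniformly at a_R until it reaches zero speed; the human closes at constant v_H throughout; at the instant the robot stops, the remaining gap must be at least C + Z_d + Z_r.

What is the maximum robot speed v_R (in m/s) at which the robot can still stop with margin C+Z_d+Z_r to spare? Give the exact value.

v_R_max = 19/20 m/s = 0.9500 m/s

collect terms ⇒ (1/12)·v_R² + (1/6)·v_R + (-1121/4800) = 0
  disc = (1/6)² − 4·(1/12)·(-1121/4800) = 169/1600 ; √disc = 13/40
  v_R = (−(1/6) + 13/40) / (2·(1/12)) = 19/20 m/s
check:
T_s = v_R/a_R = (19/20)/6 = 0.1583 s
robot in T_r: 0.9500·0.1000 = 0.0950 m
robot under decel: 0.9500²/(2·6.0000) = 0.0752 m
person approaches 0.4000·(0.1000+0.1583) = 0.1033 m
margins: 0.0800+0.0500+0.0000 = 0.1300 m
sum ≈ 0.0950+0.0752+0.1033+0.1300 ≈ 0.4035 m = S ✓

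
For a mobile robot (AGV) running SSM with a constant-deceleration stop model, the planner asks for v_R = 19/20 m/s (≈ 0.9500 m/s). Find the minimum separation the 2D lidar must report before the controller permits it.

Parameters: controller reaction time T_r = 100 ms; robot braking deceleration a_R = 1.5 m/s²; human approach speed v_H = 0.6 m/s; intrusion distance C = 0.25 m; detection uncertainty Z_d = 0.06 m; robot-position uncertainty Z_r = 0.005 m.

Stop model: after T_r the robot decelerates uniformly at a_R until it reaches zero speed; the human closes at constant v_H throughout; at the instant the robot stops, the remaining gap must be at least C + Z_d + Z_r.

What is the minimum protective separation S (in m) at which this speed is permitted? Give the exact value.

braking lasts T_s = (19/20)/(3/2) = 0.6333 s
robot covers v_R·T_r = 0.9500·0.1000 = 0.0950 m before braking
braking distance = 0.9500²/(2·1.5000) = 0.3008 m
person approaches 0.6000·(0.1000+0.6333) = 0.4400 m
margins: 0.2500+0.0600+0.0050 = 0.3150 m
S_min ≈ 0.0950+0.3008+0.4400+0.3150  ⇒  S_min = 1381/1200 m

S_min = 1381/1200 m = 1.1508 m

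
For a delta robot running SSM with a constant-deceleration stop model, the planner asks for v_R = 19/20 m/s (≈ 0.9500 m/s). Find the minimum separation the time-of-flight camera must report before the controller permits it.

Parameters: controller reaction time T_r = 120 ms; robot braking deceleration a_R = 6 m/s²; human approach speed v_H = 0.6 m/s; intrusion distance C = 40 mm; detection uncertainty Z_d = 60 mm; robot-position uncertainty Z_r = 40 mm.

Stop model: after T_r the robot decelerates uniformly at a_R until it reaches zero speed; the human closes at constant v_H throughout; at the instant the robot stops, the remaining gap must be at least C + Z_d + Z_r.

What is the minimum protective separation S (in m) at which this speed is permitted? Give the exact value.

stop time T_s = (19/20)/6 = 0.1583 s
robot in T_r: 0.9500·0.1200 = 0.1140 m
robot covers 0.9500·0.1583 − ½·6.0000·0.1583² = 0.0752 m while stopping
person approaches 0.6000·(0.1200+0.1583) = 0.1670 m
margins: 0.0400+0.0600+0.0400 = 0.1400 m
S_min ≈ 0.1140+0.0752+0.1670+0.1400  ⇒  S_min = 11909/24000 m

S_min = 11909/24000 m = 0.4962 m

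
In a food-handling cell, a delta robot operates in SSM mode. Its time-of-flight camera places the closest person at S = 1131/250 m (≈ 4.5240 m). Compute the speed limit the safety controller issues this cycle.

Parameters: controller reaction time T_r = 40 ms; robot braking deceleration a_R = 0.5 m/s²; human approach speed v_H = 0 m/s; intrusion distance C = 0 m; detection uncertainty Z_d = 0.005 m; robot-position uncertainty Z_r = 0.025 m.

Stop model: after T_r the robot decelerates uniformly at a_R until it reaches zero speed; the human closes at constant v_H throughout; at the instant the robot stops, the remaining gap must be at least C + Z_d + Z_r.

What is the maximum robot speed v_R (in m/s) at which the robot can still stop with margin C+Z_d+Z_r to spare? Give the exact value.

collect terms ⇒ (1)·v_R² + (1/25)·v_R + (-2247/500) = 0
  disc = (1/25)² − 4·(1)·(-2247/500) = 11236/625 ; √disc = 106/25
  v_R = (−(1/25) + 106/25) / (2·(1)) = 21/10 m/s
check:
stop time T_s = (21/10)/(1/2) = 4.2000 s
robot in T_r: 2.1000·0.0400 = 0.0840 m
robot under decel: 2.1000²/(2·0.5000) = 4.4100 m
human closes 0.0000·4.2400 = 0.0000 m
residual clearance needed = 0.0000+0.0050+0.0250 = 0.0300 m
sum ≈ 0.0840+4.4100+0.0000+0.0300 ≈ 4.5240 m = S ✓

v_R_max = 21/10 m/s = 2.1000 m/s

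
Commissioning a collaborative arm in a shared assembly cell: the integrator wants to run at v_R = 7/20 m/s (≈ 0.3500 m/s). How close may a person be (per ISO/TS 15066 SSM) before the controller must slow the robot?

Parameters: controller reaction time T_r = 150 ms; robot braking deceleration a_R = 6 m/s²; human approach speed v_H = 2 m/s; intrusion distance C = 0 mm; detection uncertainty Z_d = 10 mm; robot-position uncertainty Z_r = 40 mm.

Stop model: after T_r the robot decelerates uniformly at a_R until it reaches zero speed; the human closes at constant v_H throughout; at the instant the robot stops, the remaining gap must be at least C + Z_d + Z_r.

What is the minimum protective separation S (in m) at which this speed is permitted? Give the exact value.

T_s = v_R/a_R = (7/20)/6 = 0.0583 s
robot in T_r: 0.3500·0.1500 = 0.0525 m
robot covers 0.3500·0.0583 − ½·6.0000·0.0583² = 0.0102 m while stopping
human over T_r+T_s: 2.0000·(0.1500+0.0583) = 0.4167 m
residual clearance needed = 0.0000+0.0100+0.0400 = 0.0500 m
S_min ≈ 0.0525+0.0102+0.4167+0.0500  ⇒  S_min = 847/1600 m

S_min = 847/1600 m = 0.5294 m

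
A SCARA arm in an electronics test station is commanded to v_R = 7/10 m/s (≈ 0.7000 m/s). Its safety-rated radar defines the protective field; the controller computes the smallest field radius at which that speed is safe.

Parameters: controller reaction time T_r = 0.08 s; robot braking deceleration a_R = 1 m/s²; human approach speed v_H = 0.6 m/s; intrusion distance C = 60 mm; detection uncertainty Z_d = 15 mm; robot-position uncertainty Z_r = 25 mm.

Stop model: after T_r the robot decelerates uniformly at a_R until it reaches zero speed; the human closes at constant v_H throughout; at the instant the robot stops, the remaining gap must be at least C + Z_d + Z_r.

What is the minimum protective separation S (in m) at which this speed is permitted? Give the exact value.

T_s = v_R/a_R = (7/10)/1 = 0.7000 s
robot in T_r: 0.7000·0.0800 = 0.0560 m
robot covers 0.7000·0.7000 − ½·1.0000·0.7000² = 0.2450 m while stopping
person approaches 0.6000·(0.0800+0.7000) = 0.4680 m
margins: 0.0600+0.0150+0.0250 = 0.1000 m
S_min ≈ 0.0560+0.2450+0.4680+0.1000  ⇒  S_min = 869/1000 m

S_min = 869/1000 m = 0.8690 m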